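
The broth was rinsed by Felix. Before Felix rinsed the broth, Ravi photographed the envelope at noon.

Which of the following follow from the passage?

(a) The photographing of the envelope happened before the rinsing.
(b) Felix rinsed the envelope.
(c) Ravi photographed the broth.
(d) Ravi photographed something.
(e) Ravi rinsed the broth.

(a), (d)

(a) Entailed — the narrative places the photographing before the rinsing.
(b) Not entailed — Felix rinsed the broth, not the envelope; the envelope belongs to the photographing event.
(c) Not entailed — Ravi photographed the envelope, not the broth; the broth belongs to the rinsing event.
(d) Entailed — every conjunct here is already in the original photographing event.
(e) Not entailed — the passage has Felix rinsing the broth, not Ravi.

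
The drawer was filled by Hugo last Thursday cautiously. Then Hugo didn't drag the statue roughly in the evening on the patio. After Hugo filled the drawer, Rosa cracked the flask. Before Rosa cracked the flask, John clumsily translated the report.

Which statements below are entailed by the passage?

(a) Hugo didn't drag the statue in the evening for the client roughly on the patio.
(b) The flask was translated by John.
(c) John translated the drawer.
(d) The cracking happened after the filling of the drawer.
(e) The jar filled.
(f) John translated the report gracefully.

(a) Entailed — under negation, adding a further restriction is entailed: if no such dragging event occurred, none occurred for the client either.
(b) Not entailed — John translated the report, not the flask; the flask belongs to the cracking event.
(c) Not entailed — John translated the report, not the drawer; the drawer belongs to the filling event.
(d) Entailed — the narrative places the filling before the cracking.
(e) Not entailed — the drawer is what filled, not the jar.
(f) Not entailed — 'gracefully' adds a manner not in (and inconsistent with) the original.

(a), (d)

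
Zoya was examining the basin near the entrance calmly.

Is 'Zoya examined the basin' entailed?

yes

'examine' is atelic; if Zoya was examining the basin, then Zoya examined the basin (for some time).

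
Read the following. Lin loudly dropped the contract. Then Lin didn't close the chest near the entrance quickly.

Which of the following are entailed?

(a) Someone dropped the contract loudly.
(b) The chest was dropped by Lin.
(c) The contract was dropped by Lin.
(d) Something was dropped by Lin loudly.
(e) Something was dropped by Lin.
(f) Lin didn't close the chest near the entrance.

(a), (c), (d), (e)

(a) Entailed — the original entails any weakening of itself; this just generalizes the agent.
(b) Not entailed — Lin dropped the contract, not the chest; the chest belongs to the closing event.
(c) Entailed — the original entails any weakening of itself; this just drops 'loudly'.
(d) Entailed — the original entails any weakening of itself; this just generalizes the patient.
(e) Entailed — this follows by dropping conjuncts from the dropping event's description.
(f) Not entailed — dropping 'quickly' under negation is not valid — the original leaves open that Lin closed the chest some other way.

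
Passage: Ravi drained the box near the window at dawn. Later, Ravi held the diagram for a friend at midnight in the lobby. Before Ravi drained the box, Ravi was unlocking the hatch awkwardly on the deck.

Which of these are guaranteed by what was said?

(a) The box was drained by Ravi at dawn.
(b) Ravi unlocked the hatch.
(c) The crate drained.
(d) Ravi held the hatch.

(a) Entailed — every conjunct here is already in the original draining event.
(b) Not entailed — 'was unlocking' is progressive on an accomplishment; it does not entail the completed 'unlocked'.
(c) Not entailed — the box is what drained, not the crate.
(d) Not entailed — Ravi held the diagram, not the hatch; the hatch belongs to the unlocking event.

(a)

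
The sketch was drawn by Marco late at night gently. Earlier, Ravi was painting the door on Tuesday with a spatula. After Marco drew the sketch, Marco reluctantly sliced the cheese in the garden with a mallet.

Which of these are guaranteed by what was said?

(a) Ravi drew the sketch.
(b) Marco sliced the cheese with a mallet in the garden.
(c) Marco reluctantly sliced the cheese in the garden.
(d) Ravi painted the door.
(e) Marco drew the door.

(a) Not entailed — the passage has Marco drawing the sketch, not Ravi.
(b) Entailed — this follows by dropping conjuncts from the slicing event's description.
(c) Entailed — this follows by dropping conjuncts from the slicing event's description.
(d) Not entailed — 'was painting' is progressive on an accomplishment; it does not entail the completed 'painted'.
(e) Not entailed — Marco drew the sketch, not the door; the door belongs to the painting event.

(b), (c)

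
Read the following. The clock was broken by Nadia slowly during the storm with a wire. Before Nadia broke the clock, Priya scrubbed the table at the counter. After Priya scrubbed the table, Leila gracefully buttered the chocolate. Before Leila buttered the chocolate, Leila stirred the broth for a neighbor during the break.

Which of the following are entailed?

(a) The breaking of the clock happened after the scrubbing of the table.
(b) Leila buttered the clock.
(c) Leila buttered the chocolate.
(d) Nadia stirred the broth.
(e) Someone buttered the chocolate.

(a) Entailed — the narrative places the scrubbing before the breaking.
(b) Not entailed — Leila buttered the chocolate, not the clock; the clock belongs to the breaking event.
(c) Entailed — every conjunct here is already in the original buttering event.
(d) Not entailed — the passage has Leila stirring the broth, not Nadia.
(e) Entailed — this follows by dropping conjuncts from the buttering event's description.

(a), (c), (e)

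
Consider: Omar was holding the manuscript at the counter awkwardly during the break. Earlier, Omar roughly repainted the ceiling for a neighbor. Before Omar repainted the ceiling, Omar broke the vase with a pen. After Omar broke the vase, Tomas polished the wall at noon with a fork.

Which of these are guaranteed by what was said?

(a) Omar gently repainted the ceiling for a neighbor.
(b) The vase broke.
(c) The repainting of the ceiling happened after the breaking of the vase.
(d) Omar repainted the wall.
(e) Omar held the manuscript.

(a) Not entailed — 'gently' adds a manner not in (and inconsistent with) the original.
(b) Entailed — 'Omar broke the vase' is causative; it entails the inchoative 'the vase broke'.
(c) Entailed — the narrative places the breaking before the repainting.
(d) Not entailed — Omar repainted the ceiling, not the wall; the wall belongs to the polishing event.
(e) Entailed — 'hold' is an activity; 'was holding' entails that some holding happened, so 'held' holds.

(b), (c), (e)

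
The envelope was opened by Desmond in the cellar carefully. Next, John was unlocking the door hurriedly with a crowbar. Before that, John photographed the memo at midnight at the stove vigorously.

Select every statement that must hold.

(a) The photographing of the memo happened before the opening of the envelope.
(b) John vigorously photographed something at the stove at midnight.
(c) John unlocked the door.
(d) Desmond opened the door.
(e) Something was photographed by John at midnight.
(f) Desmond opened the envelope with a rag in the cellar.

(a) Not entailed — the narrative doesn't order the photographing relative to the opening.
(b) Entailed — generalizing the patient leaves a sub-description the original still satisfies.
(c) Not entailed — 'was unlocking' is progressive on an accomplishment; it does not entail the completed 'unlocked'.
(d) Not entailed — Desmond opened the envelope, not the door; the door belongs to the unlocking event.
(e) Entailed — every conjunct here is already in the original photographing event.
(f) Not entailed — 'with a rag' adds information not in the original event.

(b), (e)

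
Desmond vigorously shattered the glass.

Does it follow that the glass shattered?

yes

'Desmond shattered the glass' is the causative; it entails the inchoative 'the glass shattered'.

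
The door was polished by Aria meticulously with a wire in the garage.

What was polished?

'the door' marks the patient of the polishing event.

the door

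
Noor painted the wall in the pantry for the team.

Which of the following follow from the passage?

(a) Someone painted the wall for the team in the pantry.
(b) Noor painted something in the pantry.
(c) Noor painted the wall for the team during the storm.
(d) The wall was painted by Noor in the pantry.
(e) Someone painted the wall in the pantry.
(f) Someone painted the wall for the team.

(a), (b), (d), (e), (f)

(a) Entailed — this follows by dropping conjuncts from the painting event's description.
(b) Entailed — the original entails any weakening of itself; this just drops 'for the team' and generalizes the patient.
(c) Not entailed — 'during the storm' adds information not in the original event.
(d) Entailed — this follows by dropping conjuncts from the painting event's description.
(e) Entailed — dropping 'for the team' and generalizing the agent leaves a sub-description the original still satisfies.
(f) Entailed — this follows by dropping conjuncts from the painting event's description.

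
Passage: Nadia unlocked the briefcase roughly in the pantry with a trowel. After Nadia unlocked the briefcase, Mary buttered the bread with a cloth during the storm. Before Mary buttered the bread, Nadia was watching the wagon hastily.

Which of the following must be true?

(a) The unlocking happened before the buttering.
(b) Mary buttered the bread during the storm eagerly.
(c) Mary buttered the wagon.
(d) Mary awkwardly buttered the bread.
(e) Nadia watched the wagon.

(a), (e)

(a) Entailed — the narrative places the unlocking before the buttering.
(b) Not entailed — 'eagerly' adds information not in the original event.
(c) Not entailed — Mary buttered the bread, not the wagon; the wagon belongs to the watching event.
(d) Not entailed — 'awkwardly' adds information not in the original event.
(e) Entailed — 'watch' is an activity; 'was watching' entails that some watching happened, so 'watched' holds.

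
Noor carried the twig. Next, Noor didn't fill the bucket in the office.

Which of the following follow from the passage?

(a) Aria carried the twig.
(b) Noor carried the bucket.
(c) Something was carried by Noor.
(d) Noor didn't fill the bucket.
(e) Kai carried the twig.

(c)

(a) Not entailed — the passage has Noor carrying the twig, not Aria.
(b) Not entailed — Noor carried the twig, not the bucket; the bucket belongs to the filling event.
(c) Entailed — this follows by dropping conjuncts from the carrying event's description.
(d) Not entailed — dropping 'in the office' under negation is not valid — the original leaves open that Noor filled the bucket some other way.
(e) Not entailed — the passage has Noor carrying the twig, not Kai.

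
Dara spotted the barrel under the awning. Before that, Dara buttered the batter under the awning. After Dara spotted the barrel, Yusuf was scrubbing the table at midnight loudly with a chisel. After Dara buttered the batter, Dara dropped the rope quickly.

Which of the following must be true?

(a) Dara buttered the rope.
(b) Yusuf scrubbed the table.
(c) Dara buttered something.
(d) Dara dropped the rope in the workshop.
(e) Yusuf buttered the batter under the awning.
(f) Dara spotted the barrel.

(b), (c), (f)

(a) Not entailed — Dara buttered the batter, not the rope; the rope belongs to the dropping event.
(b) Entailed — 'scrub' is an activity; 'was scrubbing' entails that some scrubbing happened, so 'scrubbed' holds.
(c) Entailed — dropping 'under the awning' and generalizing the patient leaves a sub-description the original still satisfies.
(d) Not entailed — 'in the workshop' adds information not in the original event.
(e) Not entailed — the passage has Dara buttering the batter, not Yusuf.
(f) Entailed — the original entails any weakening of itself; this just drops 'under the awning'.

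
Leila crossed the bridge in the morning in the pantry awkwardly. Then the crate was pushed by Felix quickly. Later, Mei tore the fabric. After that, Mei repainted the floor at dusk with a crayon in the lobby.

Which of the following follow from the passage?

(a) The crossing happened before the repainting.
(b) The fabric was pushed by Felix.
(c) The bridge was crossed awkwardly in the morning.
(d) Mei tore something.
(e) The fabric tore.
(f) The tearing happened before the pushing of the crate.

(a) Entailed — the narrative places the crossing before the repainting.
(b) Not entailed — Felix pushed the crate, not the fabric; the fabric belongs to the tearing event.
(c) Entailed — this follows by dropping conjuncts from the crossing event's description.
(d) Entailed — every conjunct here is already in the original tearing event.
(e) Entailed — 'Mei tore the fabric' is causative; it entails the inchoative 'the fabric tore'.
(f) Not entailed — the narrative places the pushing before the tearing, not after.

(a), (c), (d), (e)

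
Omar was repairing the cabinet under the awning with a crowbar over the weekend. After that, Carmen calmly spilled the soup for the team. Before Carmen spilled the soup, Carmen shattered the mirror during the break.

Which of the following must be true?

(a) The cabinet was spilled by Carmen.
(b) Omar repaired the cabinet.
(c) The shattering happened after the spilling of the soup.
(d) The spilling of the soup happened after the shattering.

(d)

(a) Not entailed — Carmen spilled the soup, not the cabinet; the cabinet belongs to the repairing event.
(b) Not entailed — 'was repairing' is progressive on an accomplishment; it does not entail the completed 'repaired'.
(c) Not entailed — the narrative places the shattering before the spilling, not after.
(d) Entailed — the narrative places the shattering before the spilling.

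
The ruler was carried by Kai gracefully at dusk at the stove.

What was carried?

the ruler

'the ruler' marks the patient of the carrying event.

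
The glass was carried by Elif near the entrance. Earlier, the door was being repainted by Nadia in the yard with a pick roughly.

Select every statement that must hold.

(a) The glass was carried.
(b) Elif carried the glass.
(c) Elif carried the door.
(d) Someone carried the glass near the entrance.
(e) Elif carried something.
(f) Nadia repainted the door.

(a) Entailed — the original entails any weakening of itself; this just drops 'near the entrance' and generalizes the agent.
(b) Entailed — dropping 'near the entrance' leaves a sub-description the original still satisfies.
(c) Not entailed — Elif carried the glass, not the door; the door belongs to the repainting event.
(d) Entailed — every conjunct here is already in the original carrying event.
(e) Entailed — dropping 'near the entrance' and generalizing the patient leaves a sub-description the original still satisfies.
(f) Not entailed — 'was repainting' is progressive on an accomplishment; it does not entail the completed 'repainted'.

(a), (b), (d), (e)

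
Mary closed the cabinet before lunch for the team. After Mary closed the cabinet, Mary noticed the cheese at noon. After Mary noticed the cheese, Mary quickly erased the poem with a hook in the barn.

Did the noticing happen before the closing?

no

The narrative orders the closing before the noticing.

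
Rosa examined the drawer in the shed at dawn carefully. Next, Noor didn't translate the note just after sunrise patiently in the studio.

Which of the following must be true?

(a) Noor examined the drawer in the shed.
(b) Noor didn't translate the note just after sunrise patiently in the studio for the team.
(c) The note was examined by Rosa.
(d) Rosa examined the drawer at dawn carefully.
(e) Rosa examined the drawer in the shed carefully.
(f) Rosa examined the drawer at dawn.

(b), (d), (e), (f)

(a) Not entailed — the passage has Rosa examining the drawer, not Noor.
(b) Entailed — under negation, adding a further restriction is entailed: if no such translating event occurred, none occurred for the team either.
(c) Not entailed — Rosa examined the drawer, not the note; the note belongs to the translating event.
(d) Entailed — the original entails any weakening of itself; this just drops 'in the shed'.
(e) Entailed — this follows by dropping conjuncts from the examining event's description.
(f) Entailed — dropping 'carefully', 'in the shed' leaves a sub-description the original still satisfies.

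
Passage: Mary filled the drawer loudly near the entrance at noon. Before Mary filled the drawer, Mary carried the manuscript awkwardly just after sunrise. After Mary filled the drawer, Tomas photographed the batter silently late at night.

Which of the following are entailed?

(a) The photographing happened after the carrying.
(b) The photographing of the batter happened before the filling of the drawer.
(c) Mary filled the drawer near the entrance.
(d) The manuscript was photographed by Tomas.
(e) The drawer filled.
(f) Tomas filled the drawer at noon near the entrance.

(a), (c), (e)

(a) Entailed — the narrative places the carrying before the photographing.
(b) Not entailed — the narrative places the filling before the photographing, not after.
(c) Entailed — this follows by dropping conjuncts from the filling event's description.
(d) Not entailed — Tomas photographed the batter, not the manuscript; the manuscript belongs to the carrying event.
(e) Entailed — 'Mary filled the drawer' is causative; it entails the inchoative 'the drawer filled'.
(f) Not entailed — the passage has Mary filling the drawer, not Tomas.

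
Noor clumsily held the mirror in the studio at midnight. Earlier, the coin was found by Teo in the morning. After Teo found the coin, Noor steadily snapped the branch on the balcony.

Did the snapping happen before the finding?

no

The narrative orders the finding before the snapping.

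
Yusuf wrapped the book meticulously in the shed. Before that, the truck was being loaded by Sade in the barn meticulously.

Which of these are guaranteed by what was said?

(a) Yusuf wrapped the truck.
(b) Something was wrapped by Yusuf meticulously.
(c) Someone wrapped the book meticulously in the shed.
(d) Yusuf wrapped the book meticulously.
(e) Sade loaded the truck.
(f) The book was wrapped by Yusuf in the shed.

(b), (c), (d), (f)

(a) Not entailed — Yusuf wrapped the book, not the truck; the truck belongs to the loading event.
(b) Entailed — every conjunct here is already in the original wrapping event.
(c) Entailed — this follows by dropping conjuncts from the wrapping event's description.
(d) Entailed — the original entails any weakening of itself; this just drops 'in the shed'.
(e) Not entailed — 'was loading' is progressive on an accomplishment; it does not entail the completed 'loaded'.
(f) Entailed — the original entails any weakening of itself; this just drops 'meticulously'.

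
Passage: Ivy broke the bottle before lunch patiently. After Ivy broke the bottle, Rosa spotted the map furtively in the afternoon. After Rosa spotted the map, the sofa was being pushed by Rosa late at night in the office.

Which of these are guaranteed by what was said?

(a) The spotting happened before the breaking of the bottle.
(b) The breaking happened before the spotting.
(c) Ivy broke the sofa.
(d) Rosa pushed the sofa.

(a) Not entailed — the narrative places the breaking before the spotting, not after.
(b) Entailed — the narrative places the breaking before the spotting.
(c) Not entailed — Ivy broke the bottle, not the sofa; the sofa belongs to the pushing event.
(d) Entailed — 'push' is an activity; 'was pushing' entails that some pushing happened, so 'pushed' holds.

(b), (d)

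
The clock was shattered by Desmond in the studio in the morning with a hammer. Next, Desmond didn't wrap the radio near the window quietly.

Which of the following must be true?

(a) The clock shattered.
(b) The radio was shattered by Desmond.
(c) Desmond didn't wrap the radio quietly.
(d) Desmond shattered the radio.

(a)

(a) Entailed — 'Desmond shattered the clock' is causative; it entails the inchoative 'the clock shattered'.
(b) Not entailed — Desmond shattered the clock, not the radio; the radio belongs to the wrapping event.
(c) Not entailed — dropping 'near the window' under negation is not valid — the original leaves open that Desmond wrapped the radio some other way.
(d) Not entailed — Desmond shattered the clock, not the radio; the radio belongs to the wrapping event.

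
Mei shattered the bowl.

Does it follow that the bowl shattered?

'Mei shattered the bowl' is the causative; it entails the inchoative 'the bowl shattered'.

yes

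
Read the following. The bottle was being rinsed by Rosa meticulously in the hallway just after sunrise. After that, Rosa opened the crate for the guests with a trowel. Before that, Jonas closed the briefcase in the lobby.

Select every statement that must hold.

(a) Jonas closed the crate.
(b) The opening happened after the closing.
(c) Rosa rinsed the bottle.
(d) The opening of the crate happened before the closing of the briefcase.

(a) Not entailed — Jonas closed the briefcase, not the crate; the crate belongs to the opening event.
(b) Entailed — the narrative places the closing before the opening.
(c) Entailed — 'rinse' is an activity; 'was rinsing' entails that some rinsing happened, so 'rinsed' holds.
(d) Not entailed — the narrative places the closing before the opening, not after.

(b), (c)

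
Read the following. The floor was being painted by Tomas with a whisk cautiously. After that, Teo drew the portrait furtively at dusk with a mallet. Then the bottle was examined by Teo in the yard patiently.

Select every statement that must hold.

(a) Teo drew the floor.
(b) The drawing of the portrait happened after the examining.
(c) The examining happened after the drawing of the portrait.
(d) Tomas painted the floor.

(a) Not entailed — Teo drew the portrait, not the floor; the floor belongs to the painting event.
(b) Not entailed — the narrative places the drawing before the examining, not after.
(c) Entailed — the narrative places the drawing before the examining.
(d) Not entailed — 'was painting' is progressive on an accomplishment; it does not entail the completed 'painted'.

(c)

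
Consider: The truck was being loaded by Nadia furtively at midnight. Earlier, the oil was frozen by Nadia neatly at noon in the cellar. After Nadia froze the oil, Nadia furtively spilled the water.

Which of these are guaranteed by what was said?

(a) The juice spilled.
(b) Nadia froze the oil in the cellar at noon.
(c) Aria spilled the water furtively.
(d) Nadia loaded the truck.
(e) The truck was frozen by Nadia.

(b)

(a) Not entailed — the water is what spilled, not the juice.
(b) Entailed — the original entails any weakening of itself; this just drops 'neatly'.
(c) Not entailed — the passage has Nadia spilling the water, not Aria.
(d) Not entailed — 'was loading' is progressive on an accomplishment; it does not entail the completed 'loaded'.
(e) Not entailed — Nadia froze the oil, not the truck; the truck belongs to the loading event.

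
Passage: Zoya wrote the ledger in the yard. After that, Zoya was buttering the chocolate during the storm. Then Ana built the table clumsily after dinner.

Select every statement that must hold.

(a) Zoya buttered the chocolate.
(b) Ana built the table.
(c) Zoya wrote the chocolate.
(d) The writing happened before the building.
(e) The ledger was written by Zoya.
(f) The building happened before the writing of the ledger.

(a) Not entailed — 'was buttering' is progressive on an accomplishment; it does not entail the completed 'buttered'.
(b) Entailed — dropping 'clumsily', 'after dinner' leaves a sub-description the original still satisfies.
(c) Not entailed — Zoya wrote the ledger, not the chocolate; the chocolate belongs to the buttering event.
(d) Entailed — the narrative places the writing before the building.
(e) Entailed — this follows by dropping conjuncts from the writing event's description.
(f) Not entailed — the narrative places the writing before the building, not after.

(b), (d), (e)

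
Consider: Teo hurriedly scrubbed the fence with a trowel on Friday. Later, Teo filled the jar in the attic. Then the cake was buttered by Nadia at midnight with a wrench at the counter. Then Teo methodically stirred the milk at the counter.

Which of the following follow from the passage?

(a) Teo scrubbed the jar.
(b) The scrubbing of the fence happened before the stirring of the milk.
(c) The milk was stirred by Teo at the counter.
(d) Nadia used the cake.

(b), (c)

(a) Not entailed — Teo scrubbed the fence, not the jar; the jar belongs to the filling event.
(b) Entailed — the narrative places the scrubbing before the stirring.
(c) Entailed — dropping 'methodically' leaves a sub-description the original still satisfies.
(d) Not entailed — the cake is the patient, not an instrument — Nadia used a wrench.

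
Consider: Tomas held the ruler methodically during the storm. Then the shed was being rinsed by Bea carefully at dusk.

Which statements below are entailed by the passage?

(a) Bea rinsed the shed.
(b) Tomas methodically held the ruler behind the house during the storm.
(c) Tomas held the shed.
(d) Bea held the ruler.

(a)

(a) Entailed — 'rinse' is an activity; 'was rinsing' entails that some rinsing happened, so 'rinsed' holds.
(b) Not entailed — 'behind the house' adds information not in the original event.
(c) Not entailed — Tomas held the ruler, not the shed; the shed belongs to the rinsing event.
(d) Not entailed — the passage has Tomas holding the ruler, not Bea.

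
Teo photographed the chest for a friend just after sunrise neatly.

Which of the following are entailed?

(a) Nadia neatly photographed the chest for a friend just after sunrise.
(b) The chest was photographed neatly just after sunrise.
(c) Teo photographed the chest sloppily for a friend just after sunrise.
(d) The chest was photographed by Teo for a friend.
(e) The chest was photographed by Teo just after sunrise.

(a) Not entailed — the passage has Teo photographing the chest, not Nadia.
(b) Entailed — dropping 'for a friend' and generalizing the agent leaves a sub-description the original still satisfies.
(c) Not entailed — 'sloppily' adds a manner not in (and inconsistent with) the original.
(d) Entailed — this follows by dropping conjuncts from the photographing event's description.
(e) Entailed — dropping 'neatly', 'for a friend' leaves a sub-description the original still satisfies.

(b), (d), (e)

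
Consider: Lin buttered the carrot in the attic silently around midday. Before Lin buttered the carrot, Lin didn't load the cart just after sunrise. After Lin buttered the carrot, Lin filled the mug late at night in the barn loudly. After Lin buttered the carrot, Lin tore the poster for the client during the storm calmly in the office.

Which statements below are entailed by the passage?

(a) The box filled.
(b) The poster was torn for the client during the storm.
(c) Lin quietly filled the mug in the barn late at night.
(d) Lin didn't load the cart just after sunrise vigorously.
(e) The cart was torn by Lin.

(a) Not entailed — the mug is what filled, not the box.
(b) Entailed — every conjunct here is already in the original tearing event.
(c) Not entailed — 'quietly' adds a manner not in (and inconsistent with) the original.
(d) Entailed — under negation, adding a further restriction is entailed: if no such loading event occurred, none occurred vigorously either.
(e) Not entailed — Lin tore the poster, not the cart; the cart belongs to the loading event.

(b), (d)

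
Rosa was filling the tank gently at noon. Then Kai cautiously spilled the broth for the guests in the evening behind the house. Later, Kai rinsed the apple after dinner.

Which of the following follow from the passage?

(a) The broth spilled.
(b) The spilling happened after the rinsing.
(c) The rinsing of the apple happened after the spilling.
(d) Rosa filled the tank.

(a), (c)

(a) Entailed — 'Kai spilled the broth' is causative; it entails the inchoative 'the broth spilled'.
(b) Not entailed — the narrative places the spilling before the rinsing, not after.
(c) Entailed — the narrative places the spilling before the rinsing.
(d) Not entailed — 'was filling' is progressive on an accomplishment; it does not entail the completed 'filled'.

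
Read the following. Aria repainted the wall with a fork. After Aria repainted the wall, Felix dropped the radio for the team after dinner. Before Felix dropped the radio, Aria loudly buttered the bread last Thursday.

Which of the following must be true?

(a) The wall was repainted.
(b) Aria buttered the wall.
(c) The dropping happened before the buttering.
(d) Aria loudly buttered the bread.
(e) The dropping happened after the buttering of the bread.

(a), (d), (e)

(a) Entailed — the original entails any weakening of itself; this just drops 'with a fork' and generalizes the agent.
(b) Not entailed — Aria buttered the bread, not the wall; the wall belongs to the repainting event.
(c) Not entailed — the narrative places the buttering before the dropping, not after.
(d) Entailed — every conjunct here is already in the original buttering event.
(e) Entailed — the narrative places the buttering before the dropping.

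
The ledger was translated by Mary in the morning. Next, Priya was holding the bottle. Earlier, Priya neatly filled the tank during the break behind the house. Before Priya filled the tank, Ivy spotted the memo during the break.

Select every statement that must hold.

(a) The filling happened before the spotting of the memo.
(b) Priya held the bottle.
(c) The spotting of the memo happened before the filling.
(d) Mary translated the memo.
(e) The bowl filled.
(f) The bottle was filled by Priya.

(b), (c)

(a) Not entailed — the narrative places the spotting before the filling, not after.
(b) Entailed — 'hold' is an activity; 'was holding' entails that some holding happened, so 'held' holds.
(c) Entailed — the narrative places the spotting before the filling.
(d) Not entailed — Mary translated the ledger, not the memo; the memo belongs to the spotting event.
(e) Not entailed — the tank is what filled, not the bowl.
(f) Not entailed — Priya filled the tank, not the bottle; the bottle belongs to the holding event.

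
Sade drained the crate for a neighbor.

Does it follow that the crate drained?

yes

'Sade drained the crate' is the causative; it entails the inchoative 'the crate drained'.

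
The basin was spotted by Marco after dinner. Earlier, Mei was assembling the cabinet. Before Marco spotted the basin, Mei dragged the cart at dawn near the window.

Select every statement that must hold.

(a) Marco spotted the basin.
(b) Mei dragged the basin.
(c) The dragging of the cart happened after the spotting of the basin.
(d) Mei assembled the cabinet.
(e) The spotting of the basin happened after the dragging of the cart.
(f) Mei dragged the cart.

(a) Entailed — every conjunct here is already in the original spotting event.
(b) Not entailed — Mei dragged the cart, not the basin; the basin belongs to the spotting event.
(c) Not entailed — the narrative places the dragging before the spotting, not after.
(d) Not entailed — 'was assembling' is progressive on an accomplishment; it does not entail the completed 'assembled'.
(e) Entailed — the narrative places the dragging before the spotting.
(f) Entailed — this follows by dropping conjuncts from the dragging event's description.

(a), (e), (f)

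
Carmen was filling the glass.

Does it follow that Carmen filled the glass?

'was filling' is progressive; for an accomplishment like 'fill the glass', it doesn't entail completion.

no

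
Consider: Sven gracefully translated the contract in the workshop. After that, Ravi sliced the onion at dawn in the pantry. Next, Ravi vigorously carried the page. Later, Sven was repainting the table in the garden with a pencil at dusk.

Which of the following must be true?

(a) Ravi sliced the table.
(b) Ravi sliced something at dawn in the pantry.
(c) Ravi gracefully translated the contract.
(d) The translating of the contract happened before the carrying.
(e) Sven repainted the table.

(a) Not entailed — Ravi sliced the onion, not the table; the table belongs to the repainting event.
(b) Entailed — generalizing the patient leaves a sub-description the original still satisfies.
(c) Not entailed — the passage has Sven translating the contract, not Ravi.
(d) Entailed — the narrative places the translating before the carrying.
(e) Not entailed — 'was repainting' is progressive on an accomplishment; it does not entail the completed 'repainted'.

(b), (d)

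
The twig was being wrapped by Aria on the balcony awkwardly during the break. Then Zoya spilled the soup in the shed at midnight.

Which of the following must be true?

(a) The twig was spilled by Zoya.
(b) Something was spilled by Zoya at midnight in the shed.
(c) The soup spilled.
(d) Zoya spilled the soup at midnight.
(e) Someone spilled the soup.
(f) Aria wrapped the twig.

(b), (c), (d), (e)

(a) Not entailed — Zoya spilled the soup, not the twig; the twig belongs to the wrapping event.
(b) Entailed — this follows by dropping conjuncts from the spilling event's description.
(c) Entailed — 'Zoya spilled the soup' is causative; it entails the inchoative 'the soup spilled'.
(d) Entailed — dropping 'in the shed' leaves a sub-description the original still satisfies.
(e) Entailed — every conjunct here is already in the original spilling event.
(f) Not entailed — 'was wrapping' is progressive on an accomplishment; it does not entail the completed 'wrapped'.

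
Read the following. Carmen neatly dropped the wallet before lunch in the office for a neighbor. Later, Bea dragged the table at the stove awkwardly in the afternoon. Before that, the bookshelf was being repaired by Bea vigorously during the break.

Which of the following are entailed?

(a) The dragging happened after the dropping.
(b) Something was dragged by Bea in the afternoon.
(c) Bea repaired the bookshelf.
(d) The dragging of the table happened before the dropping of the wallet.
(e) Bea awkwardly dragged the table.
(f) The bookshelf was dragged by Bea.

(a) Entailed — the narrative places the dropping before the dragging.
(b) Entailed — this follows by dropping conjuncts from the dragging event's description.
(c) Not entailed — 'was repairing' is progressive on an accomplishment; it does not entail the completed 'repaired'.
(d) Not entailed — the narrative places the dropping before the dragging, not after.
(e) Entailed — dropping 'in the afternoon', 'at the stove' leaves a sub-description the original still satisfies.
(f) Not entailed — Bea dragged the table, not the bookshelf; the bookshelf belongs to the repairing event.

(a), (b), (e)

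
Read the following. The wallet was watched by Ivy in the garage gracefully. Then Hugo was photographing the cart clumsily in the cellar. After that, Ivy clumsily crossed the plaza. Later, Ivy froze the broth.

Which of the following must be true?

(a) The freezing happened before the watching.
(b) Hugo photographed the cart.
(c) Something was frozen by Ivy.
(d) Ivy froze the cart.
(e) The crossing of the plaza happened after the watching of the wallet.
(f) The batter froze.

(a) Not entailed — the narrative places the watching before the freezing, not after.
(b) Not entailed — 'was photographing' is progressive on an accomplishment; it does not entail the completed 'photographed'.
(c) Entailed — every conjunct here is already in the original freezing event.
(d) Not entailed — Ivy froze the broth, not the cart; the cart belongs to the photographing event.
(e) Entailed — the narrative places the watching before the crossing.
(f) Not entailed — the broth is what froze, not the batter.

(c), (e)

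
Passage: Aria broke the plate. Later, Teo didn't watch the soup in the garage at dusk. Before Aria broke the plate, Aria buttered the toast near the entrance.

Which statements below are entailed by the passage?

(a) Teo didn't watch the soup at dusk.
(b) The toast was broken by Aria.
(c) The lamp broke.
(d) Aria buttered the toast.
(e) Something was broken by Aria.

(a) Not entailed — dropping 'in the garage' under negation is not valid — the original leaves open that Teo watched the soup some other way.
(b) Not entailed — Aria broke the plate, not the toast; the toast belongs to the buttering event.
(c) Not entailed — the plate is what broke, not the lamp.
(d) Entailed — the original entails any weakening of itself; this just drops 'near the entrance'.
(e) Entailed — every conjunct here is already in the original breaking event.

(d), (e)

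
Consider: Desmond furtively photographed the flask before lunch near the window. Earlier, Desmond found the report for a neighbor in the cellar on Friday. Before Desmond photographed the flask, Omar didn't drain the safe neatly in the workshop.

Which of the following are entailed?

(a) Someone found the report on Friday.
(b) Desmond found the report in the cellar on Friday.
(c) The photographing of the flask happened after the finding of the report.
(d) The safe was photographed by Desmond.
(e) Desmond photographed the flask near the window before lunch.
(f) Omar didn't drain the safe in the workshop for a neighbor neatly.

(a) Entailed — the original entails any weakening of itself; this just drops 'in the cellar', 'for a neighbor' and generalizes the agent.
(b) Entailed — the original entails any weakening of itself; this just drops 'for a neighbor'.
(c) Entailed — the narrative places the finding before the photographing.
(d) Not entailed — Desmond photographed the flask, not the safe; the safe belongs to the draining event.
(e) Entailed — this follows by dropping conjuncts from the photographing event's description.
(f) Entailed — under negation, adding a further restriction is entailed: if no such draining event occurred, none occurred for a neighbor either.

(a), (b), (c), (e), (f)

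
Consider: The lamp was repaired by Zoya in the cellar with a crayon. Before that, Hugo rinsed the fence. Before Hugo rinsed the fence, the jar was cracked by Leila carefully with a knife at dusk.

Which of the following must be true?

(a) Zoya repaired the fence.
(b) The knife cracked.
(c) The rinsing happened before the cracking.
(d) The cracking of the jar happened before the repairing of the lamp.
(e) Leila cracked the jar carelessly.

(d)

(a) Not entailed — Zoya repaired the lamp, not the fence; the fence belongs to the rinsing event.
(b) Not entailed — the jar is what cracked, not the knife.
(c) Not entailed — the narrative places the cracking before the rinsing, not after.
(d) Entailed — the narrative places the cracking before the repairing.
(e) Not entailed — 'carelessly' adds a manner not in (and inconsistent with) the original.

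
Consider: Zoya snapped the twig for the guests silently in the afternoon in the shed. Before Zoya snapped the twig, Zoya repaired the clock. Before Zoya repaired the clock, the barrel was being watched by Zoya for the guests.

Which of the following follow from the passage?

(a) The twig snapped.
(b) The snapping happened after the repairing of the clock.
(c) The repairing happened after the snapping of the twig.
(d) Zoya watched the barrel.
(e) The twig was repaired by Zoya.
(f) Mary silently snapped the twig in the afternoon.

(a) Entailed — 'Zoya snapped the twig' is causative; it entails the inchoative 'the twig snapped'.
(b) Entailed — the narrative places the repairing before the snapping.
(c) Not entailed — the narrative places the repairing before the snapping, not after.
(d) Entailed — 'watch' is an activity; 'was watching' entails that some watching happened, so 'watched' holds.
(e) Not entailed — Zoya repaired the clock, not the twig; the twig belongs to the snapping event.
(f) Not entailed — the passage has Zoya snapping the twig, not Mary.

(a), (b), (d)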